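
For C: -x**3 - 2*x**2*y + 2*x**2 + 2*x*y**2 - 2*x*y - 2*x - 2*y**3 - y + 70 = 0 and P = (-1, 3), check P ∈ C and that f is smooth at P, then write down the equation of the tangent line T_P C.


Tangent line at P: 15*x - 67*y + 216 = 0.

Step 1: f(-1, 3) = 0, so P lies on C.
Step 2: partial derivatives
  f_x(x, y) = -3*x**2 - 4*x*y + 4*x + 2*y**2 - 2*y - 2, f_y(x, y) = -2*x**2 + 4*x*y - 2*x - 6*y**2 - 1.
  f_x(P) = 15, f_y(P) = -67 (gradient nonzero, so P is smooth).
Step 3: tangent line at P: 15·(x − -1) + -67·(y − 3) = 0.
Expanding: 15*x - 67*y + 216 = 0.


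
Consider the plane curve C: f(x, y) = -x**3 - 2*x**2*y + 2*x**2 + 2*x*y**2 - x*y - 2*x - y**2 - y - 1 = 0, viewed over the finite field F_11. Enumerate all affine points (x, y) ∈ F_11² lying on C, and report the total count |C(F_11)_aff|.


Affine F_11-points: {(2, 3), (2, 8), (3, 1), (3, 10), (4, 4), (4, 6), (6, 4), (9, 7)}; count = 8.

For each of the 121 pairs (x, y) ∈ F_11², evaluate f(x, y) mod 11. Record the zeros.
  x = 0: [0↦10, 1↦8, 2↦4, 3↦9, 4↦1, 5↦2, 6↦1, 7↦9, 8↦4, 9↦8, 10↦10]  zeros at y ∈ ∅
  x = 1: [0↦9, 1↦6, 2↦5, 3↦6, 4↦9, 5↦3, 6↦10, 7↦8, 8↦8, 9↦10, 10↦3]  zeros at y ∈ ∅
  x = 2: [0↦6, 1↦9, 2↦7, 3↦0, 4↦10, 5↦4, 6↦4, 7↦10, 8↦0, 9↦7, 10↦9]  zeros at y ∈ {3, 8}
  x = 3: [0↦6, 1↦0, 2↦4, 3↦7, 4↦9, 5↦10, 6↦10, 7↦9, 8↦7, 9↦4, 10↦0]  zeros at y ∈ {1, 10}
  x = 4: [0↦3, 1↦6, 2↦1, 3↦10, 4↦0, 5↦4, 6↦0, 7↦10, 8↦1, 9↦6, 10↦3]  zeros at y ∈ {4, 6}
  x = 5: [0↦2, 1↦10, 2↦3, 3↦3, 4↦10, 5↦2, 6↦1, 7↦7, 8↦9, 9↦7, 10↦1]  zeros at y ∈ ∅
  x = 6: [0↦8, 1↦6, 2↦4, 3↦2, 4↦0, 5↦9, 6↦7, 7↦5, 8↦3, 9↦1, 10↦10]  zeros at y ∈ {4}
  x = 7: [0↦4, 1↦10, 2↦9, 3↦1, 4↦8, 5↦8, 6↦1, 7↦9, 8↦10, 9↦4, 10↦2]  zeros at y ∈ ∅
  x = 8: [0↦6, 1↦5, 2↦1, 3↦5, 4↦6, 5↦4, 6↦10, 7↦2, 8↦2, 9↦10, 10↦4]  zeros at y ∈ ∅
  x = 9: [0↦8, 1↦7, 2↦7, 3↦8, 4↦10, 5↦2, 6↦6, 7↦0, 8↦6, 9↦2, 10↦10]  zeros at y ∈ {7}
  x = 10: [0↦4, 1↦10, 2↦10, 3↦4, 4↦3, 5↦7, 6↦5, 7↦8, 8↦5, 9↦7, 10↦3]  zeros at y ∈ ∅
Collecting zeros: affine points = {(2, 3), (2, 8), (3, 1), (3, 10), (4, 4), (4, 6), (6, 4), (9, 7)}.
Total count |C(F_11)_aff| = 8.


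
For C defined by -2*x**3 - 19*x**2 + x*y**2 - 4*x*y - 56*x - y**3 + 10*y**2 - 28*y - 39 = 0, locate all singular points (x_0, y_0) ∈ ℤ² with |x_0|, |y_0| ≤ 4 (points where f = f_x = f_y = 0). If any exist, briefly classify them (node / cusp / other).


Singular points: {(-3, 2)}; classification: node.

Compute partial derivatives:
  f_x = -6*x**2 - 38*x + y**2 - 4*y - 56.
  f_y = 2*x*y - 4*x - 3*y**2 + 20*y - 28.
Scan x_0 ∈ {−4, ..., 4}. For each x_0, f_y(x_0, y) is a polynomial in y; find its integer roots y ∈ {−4, ..., 4}, then test f_x and f at those candidates.
  x = -4: f_y(-4, y) = -3*y**2 + 12*y - 12; vanishes at y ∈ {2}. (-4, 2): f_x = -4 ≠ 0.
  x = -3: f_y(-3, y) = -3*y**2 + 14*y - 16; vanishes at y ∈ {2}. (-3, 2): f_x = 0, f = 0 — SINGULAR.
  x = -2: f_y(-2, y) = -3*y**2 + 16*y - 20; vanishes at y ∈ {2}. (-2, 2): f_x = -8 ≠ 0.
  x = -1: f_y(-1, y) = -3*y**2 + 18*y - 24; vanishes at y ∈ {2, 4}. (-1, 2): f_x = -28 ≠ 0; (-1, 4): f_x = -24 ≠ 0.
  x = 0: f_y(0, y) = -3*y**2 + 20*y - 28; vanishes at y ∈ {2}. (0, 2): f_x = -60 ≠ 0.
  x = 1: f_y(1, y) = -3*y**2 + 22*y - 32; vanishes at y ∈ {2}. (1, 2): f_x = -104 ≠ 0.
  x = 2: f_y(2, y) = -3*y**2 + 24*y - 36; vanishes at y ∈ {2}. (2, 2): f_x = -160 ≠ 0.
  x = 3: f_y(3, y) = -3*y**2 + 26*y - 40; vanishes at y ∈ {2}. (3, 2): f_x = -228 ≠ 0.
  x = 4: f_y(4, y) = -3*y**2 + 28*y - 44; vanishes at y ∈ {2}. (4, 2): f_x = -308 ≠ 0.
Only singular point on the grid: (-3, 2).
Classify: substitute x = -3 + u, y = 2 + v and expand: f = -2*u**3 - u**2 + u*v**2 - v**3 + v**2.
No constant or linear terms (consistent with a singular point). Quadratic part: -u**2 + v**2. Cubic part: -2*u**3 + u*v**2 - v**3.
The quadratic part v**2 - u**2 = (v − u)(v + u) splits into two distinct linear factors, so there are two distinct tangent lines y − 2 = ±(x − -3) — this is a node (ordinary double point).
Classification: node.


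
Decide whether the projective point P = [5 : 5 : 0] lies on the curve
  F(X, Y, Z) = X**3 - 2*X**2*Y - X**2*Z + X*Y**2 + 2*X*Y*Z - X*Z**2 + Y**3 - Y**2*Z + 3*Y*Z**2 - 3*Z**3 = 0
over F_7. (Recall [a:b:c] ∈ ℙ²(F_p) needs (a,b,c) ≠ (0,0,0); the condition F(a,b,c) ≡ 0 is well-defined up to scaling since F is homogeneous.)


F(5,5,0) ≡ 6 (mod 7); P is NOT on the curve.

Evaluate F(5, 5, 0) term-by-term (mod 7).
  X**3 ↦ 1·125·1·1 = 125
  -2*X**2*Y ↦ -2·25·5·1 = -250
  -X**2*Z ↦ -1·25·1·0 = 0
  X*Y**2 ↦ 1·5·25·1 = 125
  2*X*Y*Z ↦ 2·5·5·0 = 0
  -X*Z**2 ↦ -1·5·1·0 = 0
  Y**3 ↦ 1·1·125·1 = 125
  -Y**2*Z ↦ -1·1·25·0 = 0
  3*Y*Z**2 ↦ 3·1·5·0 = 0
  -3*Z**3 ↦ -3·1·1·0 = 0
Sum: F(5, 5, 0) = (125) + (-250) + (0) + (125) + (0) + (0) + (125) + (0) + (0) + (0) = 125.
Reducing mod 7: 125 ≡ 6 (mod 7).
Since F(a, b, c) ≡ 6 ≠ 0 (mod 7), P does NOT lie on the curve.


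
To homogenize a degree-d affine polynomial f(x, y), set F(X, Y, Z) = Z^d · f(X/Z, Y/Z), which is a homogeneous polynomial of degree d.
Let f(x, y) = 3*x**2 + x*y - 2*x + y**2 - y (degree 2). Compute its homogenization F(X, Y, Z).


F(X, Y, Z) = 3*X**2 + X*Y - 2*X*Z + Y**2 - Y*Z

deg(f) = 2.
Substitute x = X/Z, y = Y/Z into f, then multiply by Z^2.
  monomial 3·x^2·y^0 ↦ 3·X^2·Y^0·Z^0.
  monomial 1·x^1·y^1 ↦ 1·X^1·Y^1·Z^0.
  monomial -2·x^1·y^0 ↦ -2·X^1·Y^0·Z^1.
  monomial 1·x^0·y^2 ↦ 1·X^0·Y^2·Z^0.
  monomial -1·x^0·y^1 ↦ -1·X^0·Y^1·Z^1.
Collecting: F(X, Y, Z) = 3*X**2 + X*Y - 2*X*Z + Y**2 - Y*Z.


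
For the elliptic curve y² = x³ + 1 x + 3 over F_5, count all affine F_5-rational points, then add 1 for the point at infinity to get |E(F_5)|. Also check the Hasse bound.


Affine points = {(1, 0), (4, 1), (4, 4)}; affine count = 3; |E(F_5)| = 4.

Discriminant check: Δ ∝ 4a³ + 27b² = 4·1³ + 27·3² = 4·1 + 27·9 ≡ 2 (mod 5). Nonzero ⇒ E is nonsingular.
For each x ∈ F_5, compute rhs = x³ + 1·x + 3 mod 5, then count y ∈ F_5 with y² ≡ rhs.
  x = 0: rhs = 3, matching y values: none (0 points).
  x = 1: rhs = 0, matching y values: 0 (1 points).
  x = 2: rhs = 3, matching y values: none (0 points).
  x = 3: rhs = 3, matching y values: none (0 points).
  x = 4: rhs = 1, matching y values: 1, 4 (2 points).
Total affine count: 3.
Full point count |E(F_5)| = 3 + 1 = 4.
Hasse bound: |4 − (5+1)| = |-2| = 2 ≤ 2√5 ≈ 4.4721 ✓.


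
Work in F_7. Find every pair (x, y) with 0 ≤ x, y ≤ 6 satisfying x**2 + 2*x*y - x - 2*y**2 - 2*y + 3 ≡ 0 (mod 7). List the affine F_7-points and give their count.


Affine F_7-points: {(0, 3), (2, 3), (2, 5), (3, 4), (3, 5), (4, 4), (4, 6), (6, 6)}; count = 8.

For each of the 49 pairs (x, y) ∈ F_7², evaluate f(x, y) mod 7. Record the zeros.
  x = 0: [0↦3, 1↦6, 2↦5, 3↦0, 4↦5, 5↦6, 6↦3]  zeros at y ∈ {3}
  x = 1: [0↦3, 1↦1, 2↦2, 3↦6, 4↦6, 5↦2, 6↦1]  zeros at y ∈ ∅
  x = 2: [0↦5, 1↦5, 2↦1, 3↦0, 4↦2, 5↦0, 6↦1]  zeros at y ∈ {3, 5}
  x = 3: [0↦2, 1↦4, 2↦2, 3↦3, 4↦0, 5↦0, 6↦3]  zeros at y ∈ {4, 5}
  x = 4: [0↦1, 1↦5, 2↦5, 3↦1, 4↦0, 5↦2, 6↦0]  zeros at y ∈ {4, 6}
  x = 5: [0↦2, 1↦1, 2↦3, 3↦1, 4↦2, 5↦6, 6↦6]  zeros at y ∈ ∅
  x = 6: [0↦5, 1↦6, 2↦3, 3↦3, 4↦6, 5↦5, 6↦0]  zeros at y ∈ {6}
Collecting zeros: affine points = {(0, 3), (2, 3), (2, 5), (3, 4), (3, 5), (4, 4), (4, 6), (6, 6)}.
Total count |C(F_7)_aff| = 8.


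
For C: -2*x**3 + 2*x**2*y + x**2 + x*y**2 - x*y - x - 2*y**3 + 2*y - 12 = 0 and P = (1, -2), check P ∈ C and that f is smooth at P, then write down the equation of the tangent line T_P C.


Tangent line at P: -7*x - 25*y - 43 = 0.

Step 1: f(1, -2) = 0, so P lies on C.
Step 2: partial derivatives
  f_x(x, y) = -6*x**2 + 4*x*y + 2*x + y**2 - y - 1, f_y(x, y) = 2*x**2 + 2*x*y - x - 6*y**2 + 2.
  f_x(P) = -7, f_y(P) = -25 (gradient nonzero, so P is smooth).
Step 3: tangent line at P: -7·(x − 1) + -25·(y − -2) = 0.
Expanding: -7*x - 25*y - 43 = 0.


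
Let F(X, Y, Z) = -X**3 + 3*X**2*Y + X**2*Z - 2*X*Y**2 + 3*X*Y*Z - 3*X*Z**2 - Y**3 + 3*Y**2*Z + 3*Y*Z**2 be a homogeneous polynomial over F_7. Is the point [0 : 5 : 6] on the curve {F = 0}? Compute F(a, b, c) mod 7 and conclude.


F(0,5,6) ≡ 4 (mod 7); P is NOT on the curve.

Evaluate F(0, 5, 6) term-by-term (mod 7).
  -X**3 ↦ -1·0·1·1 = 0
  3*X**2*Y ↦ 3·0·5·1 = 0
  X**2*Z ↦ 1·0·1·6 = 0
  -2*X*Y**2 ↦ -2·0·25·1 = 0
  3*X*Y*Z ↦ 3·0·5·6 = 0
  -3*X*Z**2 ↦ -3·0·1·36 = 0
  -Y**3 ↦ -1·1·125·1 = -125
  3*Y**2*Z ↦ 3·1·25·6 = 450
  3*Y*Z**2 ↦ 3·1·5·36 = 540
Sum: F(0, 5, 6) = (0) + (0) + (0) + (0) + (0) + (0) + (-125) + (450) + (540) = 865.
Reducing mod 7: 865 ≡ 4 (mod 7).
Since F(a, b, c) ≡ 4 ≠ 0 (mod 7), P does NOT lie on the curve.


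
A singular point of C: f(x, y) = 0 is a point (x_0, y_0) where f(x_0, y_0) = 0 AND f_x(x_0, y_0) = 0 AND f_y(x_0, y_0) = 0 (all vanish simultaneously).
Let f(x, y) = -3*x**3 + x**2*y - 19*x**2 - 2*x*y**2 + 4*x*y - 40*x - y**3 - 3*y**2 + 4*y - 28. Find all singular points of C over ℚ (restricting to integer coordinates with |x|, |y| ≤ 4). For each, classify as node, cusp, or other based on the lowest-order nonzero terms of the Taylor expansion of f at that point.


Singular points: {(-2, 0)}; classification: node.

Compute partial derivatives:
  f_x = -9*x**2 + 2*x*y - 38*x - 2*y**2 + 4*y - 40.
  f_y = x**2 - 4*x*y + 4*x - 3*y**2 - 6*y + 4.
Scan x_0 ∈ {−4, ..., 4}. For each x_0, f_y(x_0, y) is a polynomial in y; find its integer roots y ∈ {−4, ..., 4}, then test f_x and f at those candidates.
  x = -4: f_y(-4, y) = -3*y**2 + 10*y + 4; no integer root y with |y| ≤ 4.
  x = -3: f_y(-3, y) = -3*y**2 + 6*y + 1; no integer root y with |y| ≤ 4.
  x = -2: f_y(-2, y) = -3*y**2 + 2*y; vanishes at y ∈ {0}. (-2, 0): f_x = 0, f = 0 — SINGULAR.
  x = -1: f_y(-1, y) = -3*y**2 - 2*y + 1; vanishes at y ∈ {-1}. (-1, -1): f_x = -15 ≠ 0.
  x = 0: f_y(0, y) = -3*y**2 - 6*y + 4; no integer root y with |y| ≤ 4.
  x = 1: f_y(1, y) = -3*y**2 - 10*y + 9; no integer root y with |y| ≤ 4.
  x = 2: f_y(2, y) = -3*y**2 - 14*y + 16; no integer root y with |y| ≤ 4.
  x = 3: f_y(3, y) = -3*y**2 - 18*y + 25; no integer root y with |y| ≤ 4.
  x = 4: f_y(4, y) = -3*y**2 - 22*y + 36; no integer root y with |y| ≤ 4.
Only singular point on the grid: (-2, 0).
Classify: substitute x = -2 + u, y = 0 + v and expand: f = -3*u**3 + u**2*v - u**2 - 2*u*v**2 - v**3 + v**2.
No constant or linear terms (consistent with a singular point). Quadratic part: -u**2 + v**2. Cubic part: -3*u**3 + u**2*v - 2*u*v**2 - v**3.
The quadratic part v**2 - u**2 = (v − u)(v + u) splits into two distinct linear factors, so there are two distinct tangent lines y − 0 = ±(x − -2) — this is a node (ordinary double point).
Classification: node.


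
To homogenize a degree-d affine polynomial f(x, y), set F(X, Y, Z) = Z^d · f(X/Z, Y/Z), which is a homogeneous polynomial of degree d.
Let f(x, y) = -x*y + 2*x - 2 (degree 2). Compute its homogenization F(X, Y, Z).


F(X, Y, Z) = -X*Y + 2*X*Z - 2*Z**2

deg(f) = 2.
Substitute x = X/Z, y = Y/Z into f, then multiply by Z^2.
  monomial -1·x^1·y^1 ↦ -1·X^1·Y^1·Z^0.
  monomial 2·x^1·y^0 ↦ 2·X^1·Y^0·Z^1.
  monomial -2·x^0·y^0 ↦ -2·X^0·Y^0·Z^2.
Collecting: F(X, Y, Z) = -X*Y + 2*X*Z - 2*Z**2.


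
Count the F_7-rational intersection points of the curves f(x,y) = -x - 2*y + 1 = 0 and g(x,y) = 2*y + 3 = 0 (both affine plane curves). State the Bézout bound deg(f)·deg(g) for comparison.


Common zeros: {(4, 2)}; count = 1; Bézout bound = 1.

deg(f) = 1, deg(g) = 1, so Bézout bound = 1.
Scan x ∈ F_7. For each x, list the y ∈ F_7 with f(x, y) ≡ 0 and those with g(x, y) ≡ 0 (mod 7); the common zeros in that column are the intersection.
  x = 0: f ≡ 0 at y ∈ {4}; g ≡ 0 at y ∈ {2}; common: ∅.
  x = 1: f ≡ 0 at y ∈ {0}; g ≡ 0 at y ∈ {2}; common: ∅.
  x = 2: f ≡ 0 at y ∈ {3}; g ≡ 0 at y ∈ {2}; common: ∅.
  x = 3: f ≡ 0 at y ∈ {6}; g ≡ 0 at y ∈ {2}; common: ∅.
  x = 4: f ≡ 0 at y ∈ {2}; g ≡ 0 at y ∈ {2}; common: {2}.
  x = 5: f ≡ 0 at y ∈ {5}; g ≡ 0 at y ∈ {2}; common: ∅.
  x = 6: f ≡ 0 at y ∈ {1}; g ≡ 0 at y ∈ {2}; common: ∅.
Collecting: common zeros = {(4, 2)}, so the count is 1.
Comparison with the Bézout bound: 1 ≤ 1 = deg(f)·deg(g), as expected for curves with no common component (the bound is attained).


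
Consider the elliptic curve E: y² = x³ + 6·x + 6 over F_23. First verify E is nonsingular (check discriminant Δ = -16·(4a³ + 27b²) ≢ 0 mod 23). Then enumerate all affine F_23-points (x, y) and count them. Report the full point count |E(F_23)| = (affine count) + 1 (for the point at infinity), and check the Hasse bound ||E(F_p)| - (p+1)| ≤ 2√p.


Affine points = {(0, 11), (0, 12), (1, 6), (1, 17), (2, 7), (2, 16), (4, 5), (4, 18), (5, 0), (7, 0), (10, 10), (10, 13), (11, 0), (12, 9), (12, 14), (13, 2), (13, 21), (16, 9), (16, 14), (18, 9), (18, 14), (21, 3), (21, 20)}; affine count = 23; |E(F_23)| = 24.

Discriminant check: Δ ∝ 4a³ + 27b² = 4·6³ + 27·6² = 4·216 + 27·36 ≡ 19 (mod 23). Nonzero ⇒ E is nonsingular.
For each x ∈ F_23, compute rhs = x³ + 6·x + 6 mod 23, then count y ∈ F_23 with y² ≡ rhs.
  x = 0: rhs = 6, matching y values: 11, 12 (2 points).
  x = 1: rhs = 13, matching y values: 6, 17 (2 points).
  x = 2: rhs = 3, matching y values: 7, 16 (2 points).
  x = 3: rhs = 5, matching y values: none (0 points).
  x = 4: rhs = 2, matching y values: 5, 18 (2 points).
  x = 5: rhs = 0, matching y values: 0 (1 points).
  x = 6: rhs = 5, matching y values: none (0 points).
  x = 7: rhs = 0, matching y values: 0 (1 points).
  x = 8: rhs = 14, matching y values: none (0 points).
  x = 9: rhs = 7, matching y values: none (0 points).
  x = 10: rhs = 8, matching y values: 10, 13 (2 points).
  x = 11: rhs = 0, matching y values: 0 (1 points).
  x = 12: rhs = 12, matching y values: 9, 14 (2 points).
  x = 13: rhs = 4, matching y values: 2, 21 (2 points).
  x = 14: rhs = 5, matching y values: none (0 points).
  x = 15: rhs = 21, matching y values: none (0 points).
  x = 16: rhs = 12, matching y values: 9, 14 (2 points).
  x = 17: rhs = 7, matching y values: none (0 points).
  x = 18: rhs = 12, matching y values: 9, 14 (2 points).
  x = 19: rhs = 10, matching y values: none (0 points).
  x = 20: rhs = 7, matching y values: none (0 points).
  x = 21: rhs = 9, matching y values: 3, 20 (2 points).
  x = 22: rhs = 22, matching y values: none (0 points).
Total affine count: 23.
Full point count |E(F_23)| = 23 + 1 = 24.
Hasse bound: |24 − (23+1)| = |0| = 0 ≤ 2√23 ≈ 9.5917 ✓.


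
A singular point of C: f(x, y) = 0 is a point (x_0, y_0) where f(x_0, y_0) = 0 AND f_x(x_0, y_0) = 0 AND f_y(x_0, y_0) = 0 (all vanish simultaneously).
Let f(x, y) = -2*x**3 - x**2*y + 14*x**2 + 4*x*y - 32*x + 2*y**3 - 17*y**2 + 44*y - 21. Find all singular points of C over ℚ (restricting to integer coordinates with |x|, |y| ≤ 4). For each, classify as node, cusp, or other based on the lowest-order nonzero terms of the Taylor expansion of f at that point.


Singular points: {(2, 3)}; classification: node.

Compute partial derivatives:
  f_x = -6*x**2 - 2*x*y + 28*x + 4*y - 32.
  f_y = -x**2 + 4*x + 6*y**2 - 34*y + 44.
Scan x_0 ∈ {−4, ..., 4}. For each x_0, f_y(x_0, y) is a polynomial in y; find its integer roots y ∈ {−4, ..., 4}, then test f_x and f at those candidates.
  x = -4: f_y(-4, y) = 6*y**2 - 34*y + 12; no integer root y with |y| ≤ 4.
  x = -3: f_y(-3, y) = 6*y**2 - 34*y + 23; no integer root y with |y| ≤ 4.
  x = -2: f_y(-2, y) = 6*y**2 - 34*y + 32; no integer root y with |y| ≤ 4.
  x = -1: f_y(-1, y) = 6*y**2 - 34*y + 39; no integer root y with |y| ≤ 4.
  x = 0: f_y(0, y) = 6*y**2 - 34*y + 44; vanishes at y ∈ {2}. (0, 2): f_x = -24 ≠ 0.
  x = 1: f_y(1, y) = 6*y**2 - 34*y + 47; no integer root y with |y| ≤ 4.
  x = 2: f_y(2, y) = 6*y**2 - 34*y + 48; vanishes at y ∈ {3}. (2, 3): f_x = 0, f = 0 — SINGULAR.
  x = 3: f_y(3, y) = 6*y**2 - 34*y + 47; no integer root y with |y| ≤ 4.
  x = 4: f_y(4, y) = 6*y**2 - 34*y + 44; vanishes at y ∈ {2}. (4, 2): f_x = -24 ≠ 0.
Only singular point on the grid: (2, 3).
Classify: substitute x = 2 + u, y = 3 + v and expand: f = -2*u**3 - u**2*v - u**2 + 2*v**3 + v**2.
No constant or linear terms (consistent with a singular point). Quadratic part: -u**2 + v**2. Cubic part: -2*u**3 - u**2*v + 2*v**3.
The quadratic part v**2 - u**2 = (v − u)(v + u) splits into two distinct linear factors, so there are two distinct tangent lines y − 3 = ±(x − 2) — this is a node (ordinary double point).
Classification: node.


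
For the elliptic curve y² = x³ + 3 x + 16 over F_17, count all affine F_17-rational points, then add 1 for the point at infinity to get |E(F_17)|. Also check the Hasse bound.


Affine points = {(0, 4), (0, 13), (2, 8), (2, 9), (3, 1), (3, 16), (8, 5), (8, 12), (10, 3), (10, 14), (13, 5), (13, 12), (15, 6), (15, 11)}; affine count = 14; |E(F_17)| = 15.

Discriminant check: Δ ∝ 4a³ + 27b² = 4·3³ + 27·16² = 4·27 + 27·256 ≡ 16 (mod 17). Nonzero ⇒ E is nonsingular.
For each x ∈ F_17, compute rhs = x³ + 3·x + 16 mod 17, then count y ∈ F_17 with y² ≡ rhs.
  x = 0: rhs = 16, matching y values: 4, 13 (2 points).
  x = 1: rhs = 3, matching y values: none (0 points).
  x = 2: rhs = 13, matching y values: 8, 9 (2 points).
  x = 3: rhs = 1, matching y values: 1, 16 (2 points).
  x = 4: rhs = 7, matching y values: none (0 points).
  x = 5: rhs = 3, matching y values: none (0 points).
  x = 6: rhs = 12, matching y values: none (0 points).
  x = 7: rhs = 6, matching y values: none (0 points).
  x = 8: rhs = 8, matching y values: 5, 12 (2 points).
  x = 9: rhs = 7, matching y values: none (0 points).
  x = 10: rhs = 9, matching y values: 3, 14 (2 points).
  x = 11: rhs = 3, matching y values: none (0 points).
  x = 12: rhs = 12, matching y values: none (0 points).
  x = 13: rhs = 8, matching y values: 5, 12 (2 points).
  x = 14: rhs = 14, matching y values: none (0 points).
  x = 15: rhs = 2, matching y values: 6, 11 (2 points).
  x = 16: rhs = 12, matching y values: none (0 points).
Total affine count: 14.
Full point count |E(F_17)| = 14 + 1 = 15.
Hasse bound: |15 − (17+1)| = |-3| = 3 ≤ 2√17 ≈ 8.2462 ✓.


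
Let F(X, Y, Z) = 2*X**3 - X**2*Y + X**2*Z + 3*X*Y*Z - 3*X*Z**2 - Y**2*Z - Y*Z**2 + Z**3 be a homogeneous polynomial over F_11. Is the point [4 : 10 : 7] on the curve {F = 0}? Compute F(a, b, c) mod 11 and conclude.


F(4,10,7) ≡ 2 (mod 11); P is NOT on the curve.

Evaluate F(4, 10, 7) term-by-term (mod 11).
  2*X**3 ↦ 2·64·1·1 = 128
  -X**2*Y ↦ -1·16·10·1 = -160
  X**2*Z ↦ 1·16·1·7 = 112
  3*X*Y*Z ↦ 3·4·10·7 = 840
  -3*X*Z**2 ↦ -3·4·1·49 = -588
  -Y**2*Z ↦ -1·1·100·7 = -700
  -Y*Z**2 ↦ -1·1·10·49 = -490
  Z**3 ↦ 1·1·1·343 = 343
Sum: F(4, 10, 7) = (128) + (-160) + (112) + (840) + (-588) + (-700) + (-490) + (343) = -515.
Reducing mod 11: -515 ≡ 2 (mod 11).
Since F(a, b, c) ≡ 2 ≠ 0 (mod 11), P does NOT lie on the curve.


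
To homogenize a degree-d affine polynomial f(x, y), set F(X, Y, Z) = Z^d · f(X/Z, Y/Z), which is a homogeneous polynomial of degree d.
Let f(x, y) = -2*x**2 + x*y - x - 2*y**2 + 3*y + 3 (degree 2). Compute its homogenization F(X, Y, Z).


F(X, Y, Z) = -2*X**2 + X*Y - X*Z - 2*Y**2 + 3*Y*Z + 3*Z**2

deg(f) = 2.
Substitute x = X/Z, y = Y/Z into f, then multiply by Z^2.
  monomial -2·x^2·y^0 ↦ -2·X^2·Y^0·Z^0.
  monomial 1·x^1·y^1 ↦ 1·X^1·Y^1·Z^0.
  monomial -1·x^1·y^0 ↦ -1·X^1·Y^0·Z^1.
  monomial -2·x^0·y^2 ↦ -2·X^0·Y^2·Z^0.
  monomial 3·x^0·y^1 ↦ 3·X^0·Y^1·Z^1.
  monomial 3·x^0·y^0 ↦ 3·X^0·Y^0·Z^2.
Collecting: F(X, Y, Z) = -2*X**2 + X*Y - X*Z - 2*Y**2 + 3*Y*Z + 3*Z**2.


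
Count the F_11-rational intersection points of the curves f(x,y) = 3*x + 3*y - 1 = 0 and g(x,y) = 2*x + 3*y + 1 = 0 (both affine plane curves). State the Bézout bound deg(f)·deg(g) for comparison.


Common zeros: {(2, 2)}; count = 1; Bézout bound = 1.

deg(f) = 1, deg(g) = 1, so Bézout bound = 1.
Scan x ∈ F_11. For each x, list the y ∈ F_11 with f(x, y) ≡ 0 and those with g(x, y) ≡ 0 (mod 11); the common zeros in that column are the intersection.
  x = 0: f ≡ 0 at y ∈ {4}; g ≡ 0 at y ∈ {7}; common: ∅.
  x = 1: f ≡ 0 at y ∈ {3}; g ≡ 0 at y ∈ {10}; common: ∅.
  x = 2: f ≡ 0 at y ∈ {2}; g ≡ 0 at y ∈ {2}; common: {2}.
  x = 3: f ≡ 0 at y ∈ {1}; g ≡ 0 at y ∈ {5}; common: ∅.
  x = 4: f ≡ 0 at y ∈ {0}; g ≡ 0 at y ∈ {8}; common: ∅.
  x = 5: f ≡ 0 at y ∈ {10}; g ≡ 0 at y ∈ {0}; common: ∅.
  x = 6: f ≡ 0 at y ∈ {9}; g ≡ 0 at y ∈ {3}; common: ∅.
  x = 7: f ≡ 0 at y ∈ {8}; g ≡ 0 at y ∈ {6}; common: ∅.
  x = 8: f ≡ 0 at y ∈ {7}; g ≡ 0 at y ∈ {9}; common: ∅.
  x = 9: f ≡ 0 at y ∈ {6}; g ≡ 0 at y ∈ {1}; common: ∅.
  x = 10: f ≡ 0 at y ∈ {5}; g ≡ 0 at y ∈ {4}; common: ∅.
Collecting: common zeros = {(2, 2)}, so the count is 1.
Comparison with the Bézout bound: 1 ≤ 1 = deg(f)·deg(g), as expected for curves with no common component (the bound is attained).


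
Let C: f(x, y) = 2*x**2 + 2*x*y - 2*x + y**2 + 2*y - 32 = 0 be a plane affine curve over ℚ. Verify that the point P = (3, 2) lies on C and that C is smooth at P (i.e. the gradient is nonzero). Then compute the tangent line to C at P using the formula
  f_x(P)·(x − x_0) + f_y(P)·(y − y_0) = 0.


Tangent line at P: 14*x + 12*y - 66 = 0.

Step 1: f(3, 2) = 0, so P lies on C.
Step 2: partial derivatives
  f_x(x, y) = 4*x + 2*y - 2, f_y(x, y) = 2*x + 2*y + 2.
  f_x(P) = 14, f_y(P) = 12 (gradient nonzero, so P is smooth).
Step 3: tangent line at P: 14·(x − 3) + 12·(y − 2) = 0.
Expanding: 14*x + 12*y - 66 = 0.


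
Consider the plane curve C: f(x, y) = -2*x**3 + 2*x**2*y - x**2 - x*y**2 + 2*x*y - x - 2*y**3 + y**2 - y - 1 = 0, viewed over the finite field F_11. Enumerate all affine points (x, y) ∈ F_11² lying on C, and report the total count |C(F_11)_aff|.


Affine F_11-points: {(0, 5), (1, 4), (2, 8), (2, 9), (2, 10), (4, 2), (5, 8), (6, 7), (6, 8), (6, 10), (7, 2), (7, 7), (7, 10), (9, 4), (10, 1), (10, 4), (10, 7)}; count = 17.

For each of the 121 pairs (x, y) ∈ F_11², evaluate f(x, y) mod 11. Record the zeros.
  x = 0: [0↦10, 1↦8, 2↦7, 3↦6, 4↦4, 5↦0, 6↦4, 7↦4, 8↦10, 9↦10, 10↦3]  zeros at y ∈ {5}
  x = 1: [0↦6, 1↦7, 2↦7, 3↦5, 4↦0, 5↦2, 6↦10, 7↦1, 8↦7, 9↦5, 10↦5]  zeros at y ∈ {4}
  x = 2: [0↦10, 1↦7, 2↦1, 3↦2, 4↦9, 5↦10, 6↦4, 7↦1, 8↦0, 9↦0, 10↦0]  zeros at y ∈ {8, 9, 10}
  x = 3: [0↦10, 1↦7, 2↦10, 3↦7, 4↦8, 5↦1, 6↦7, 7↦3, 8↦10, 9↦5, 10↦9]  zeros at y ∈ ∅
  x = 4: [0↦5, 1↦6, 2↦0, 3↦8, 4↦7, 5↦7, 6↦7, 7↦6, 8↦3, 9↦8, 10↦9]  zeros at y ∈ {2}
  x = 5: [0↦5, 1↦3, 2↦3, 3↦4, 4↦5, 5↦5, 6↦3, 7↦9, 8↦0, 9↦8, 10↦10]  zeros at y ∈ {8}
  x = 6: [0↦9, 1↦8, 2↦7, 3↦5, 4↦1, 5↦5, 6↦5, 7↦0, 8↦0, 9↦4, 10↦0]  zeros at y ∈ {7, 8, 10}
  x = 7: [0↦5, 1↦9, 2↦0, 3↦10, 4↦5, 5↦6, 6↦1, 7↦0, 8↦2, 9↦6, 10↦0]  zeros at y ∈ {2, 7, 10}
  x = 8: [0↦3, 1↦5, 2↦3, 3↦7, 4↦5, 5↦7, 6↦1, 7↦8, 8↦5, 9↦2, 10↦9]  zeros at y ∈ ∅
  x = 9: [0↦2, 1↦6, 2↦4, 3↦6, 4↦0, 5↦7, 6↦4, 7↦1, 8↦8, 9↦2, 10↦4]  zeros at y ∈ {4}
  x = 10: [0↦1, 1↦0, 2↦2, 3↦6, 4↦0, 5↦5, 6↦9, 7↦0, 8↦10, 9↦5, 10↦6]  zeros at y ∈ {1, 4, 7}
Collecting zeros: affine points = {(0, 5), (1, 4), (2, 8), (2, 9), (2, 10), (4, 2), (5, 8), (6, 7), (6, 8), (6, 10), (7, 2), (7, 7), (7, 10), (9, 4), (10, 1), (10, 4), (10, 7)}.
Total count |C(F_11)_aff| = 17.


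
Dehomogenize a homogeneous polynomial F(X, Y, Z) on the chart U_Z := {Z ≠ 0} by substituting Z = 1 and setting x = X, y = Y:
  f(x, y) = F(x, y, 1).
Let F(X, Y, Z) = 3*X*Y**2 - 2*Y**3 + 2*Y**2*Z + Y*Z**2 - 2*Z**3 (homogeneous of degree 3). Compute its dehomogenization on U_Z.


f(x, y) = 3*x*y**2 - 2*y**3 + 2*y**2 + y - 2

On U_Z we set Z = 1. Each monomial c·X^i·Y^j·Z^k in F becomes c·x^i·y^j·1^k = c·x^i·y^j.
Substituting Z = 1: F(X, Y, 1) = 3*x*y**2 - 2*y**3 + 2*y**2 + y - 2.
Note: deg(f) ≤ deg(F) = 3; strict inequality happens when F is divisible by Z (lost terms).


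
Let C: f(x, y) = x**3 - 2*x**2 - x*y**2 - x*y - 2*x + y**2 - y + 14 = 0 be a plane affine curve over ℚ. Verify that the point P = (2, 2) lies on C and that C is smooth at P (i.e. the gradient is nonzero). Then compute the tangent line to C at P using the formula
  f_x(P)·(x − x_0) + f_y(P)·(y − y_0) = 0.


Tangent line at P: -4*x - 7*y + 22 = 0.

Step 1: f(2, 2) = 0, so P lies on C.
Step 2: partial derivatives
  f_x(x, y) = 3*x**2 - 4*x - y**2 - y - 2, f_y(x, y) = -2*x*y - x + 2*y - 1.
  f_x(P) = -4, f_y(P) = -7 (gradient nonzero, so P is smooth).
Step 3: tangent line at P: -4·(x − 2) + -7·(y − 2) = 0.
Expanding: -4*x - 7*y + 22 = 0.


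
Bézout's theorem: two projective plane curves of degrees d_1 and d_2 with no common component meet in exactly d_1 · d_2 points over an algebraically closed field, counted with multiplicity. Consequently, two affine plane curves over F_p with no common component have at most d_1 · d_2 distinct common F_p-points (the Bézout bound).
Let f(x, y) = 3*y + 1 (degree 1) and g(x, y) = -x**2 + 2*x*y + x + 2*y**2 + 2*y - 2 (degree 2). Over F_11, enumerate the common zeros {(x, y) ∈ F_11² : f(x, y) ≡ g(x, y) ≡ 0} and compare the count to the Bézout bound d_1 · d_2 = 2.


Common zeros: {(0, 7), (4, 7)}; count = 2; Bézout bound = 2.

deg(f) = 1, deg(g) = 2, so Bézout bound = 2.
Scan x ∈ F_11. For each x, list the y ∈ F_11 with f(x, y) ≡ 0 and those with g(x, y) ≡ 0 (mod 11); the common zeros in that column are the intersection.
  x = 0: f ≡ 0 at y ∈ {7}; g ≡ 0 at y ∈ {3, 7}; common: {7}.
  x = 1: f ≡ 0 at y ∈ {7}; g ≡ 0 at y ∈ ∅; common: ∅.
  x = 2: f ≡ 0 at y ∈ {7}; g ≡ 0 at y ∈ ∅; common: ∅.
  x = 3: f ≡ 0 at y ∈ {7}; g ≡ 0 at y ∈ ∅; common: ∅.
  x = 4: f ≡ 0 at y ∈ {7}; g ≡ 0 at y ∈ {7, 10}; common: {7}.
  x = 5: f ≡ 0 at y ∈ {7}; g ≡ 0 at y ∈ {0, 5}; common: ∅.
  x = 6: f ≡ 0 at y ∈ {7}; g ≡ 0 at y ∈ {5, 10}; common: ∅.
  x = 7: f ≡ 0 at y ∈ {7}; g ≡ 0 at y ∈ {0, 3}; common: ∅.
  x = 8: f ≡ 0 at y ∈ {7}; g ≡ 0 at y ∈ ∅; common: ∅.
  x = 9: f ≡ 0 at y ∈ {7}; g ≡ 0 at y ∈ ∅; common: ∅.
  x = 10: f ≡ 0 at y ∈ {7}; g ≡ 0 at y ∈ ∅; common: ∅.
Collecting: common zeros = {(0, 7), (4, 7)}, so the count is 2.
Comparison with the Bézout bound: 2 ≤ 2 = deg(f)·deg(g), as expected for curves with no common component (the bound is attained).


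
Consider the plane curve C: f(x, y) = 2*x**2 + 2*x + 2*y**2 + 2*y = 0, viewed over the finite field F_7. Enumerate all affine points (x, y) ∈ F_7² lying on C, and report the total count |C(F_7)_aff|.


Affine F_7-points: {(0, 0), (0, 6), (1, 3), (3, 1), (3, 5), (5, 3), (6, 0), (6, 6)}; count = 8.

For each of the 49 pairs (x, y) ∈ F_7², evaluate f(x, y) mod 7. Record the zeros.
  x = 0: [0↦0, 1↦4, 2↦5, 3↦3, 4↦5, 5↦4, 6↦0]  zeros at y ∈ {0, 6}
  x = 1: [0↦4, 1↦1, 2↦2, 3↦0, 4↦2, 5↦1, 6↦4]  zeros at y ∈ {3}
  x = 2: [0↦5, 1↦2, 2↦3, 3↦1, 4↦3, 5↦2, 6↦5]  zeros at y ∈ ∅
  x = 3: [0↦3, 1↦0, 2↦1, 3↦6, 4↦1, 5↦0, 6↦3]  zeros at y ∈ {1, 5}
  x = 4: [0↦5, 1↦2, 2↦3, 3↦1, 4↦3, 5↦2, 6↦5]  zeros at y ∈ ∅
  x = 5: [0↦4, 1↦1, 2↦2, 3↦0, 4↦2, 5↦1, 6↦4]  zeros at y ∈ {3}
  x = 6: [0↦0, 1↦4, 2↦5, 3↦3, 4↦5, 5↦4, 6↦0]  zeros at y ∈ {0, 6}
Collecting zeros: affine points = {(0, 0), (0, 6), (1, 3), (3, 1), (3, 5), (5, 3), (6, 0), (6, 6)}.
Total count |C(F_7)_aff| = 8.


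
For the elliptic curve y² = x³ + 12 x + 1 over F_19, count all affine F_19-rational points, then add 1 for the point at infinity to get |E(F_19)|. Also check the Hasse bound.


Affine points = {(0, 1), (0, 18), (3, 8), (3, 11), (6, 2), (6, 17), (8, 1), (8, 18), (10, 0), (11, 1), (11, 18), (12, 7), (12, 12), (13, 6), (13, 13), (14, 5), (14, 14), (17, 8), (17, 11), (18, 8), (18, 11)}; affine count = 21; |E(F_19)| = 22.

Discriminant check: Δ ∝ 4a³ + 27b² = 4·12³ + 27·1² = 4·1728 + 27·1 ≡ 4 (mod 19). Nonzero ⇒ E is nonsingular.
For each x ∈ F_19, compute rhs = x³ + 12·x + 1 mod 19, then count y ∈ F_19 with y² ≡ rhs.
  x = 0: rhs = 1, matching y values: 1, 18 (2 points).
  x = 1: rhs = 14, matching y values: none (0 points).
  x = 2: rhs = 14, matching y values: none (0 points).
  x = 3: rhs = 7, matching y values: 8, 11 (2 points).
  x = 4: rhs = 18, matching y values: none (0 points).
  x = 5: rhs = 15, matching y values: none (0 points).
  x = 6: rhs = 4, matching y values: 2, 17 (2 points).
  x = 7: rhs = 10, matching y values: none (0 points).
  x = 8: rhs = 1, matching y values: 1, 18 (2 points).
  x = 9: rhs = 2, matching y values: none (0 points).
  x = 10: rhs = 0, matching y values: 0 (1 points).
  x = 11: rhs = 1, matching y values: 1, 18 (2 points).
  x = 12: rhs = 11, matching y values: 7, 12 (2 points).
  x = 13: rhs = 17, matching y values: 6, 13 (2 points).
  x = 14: rhs = 6, matching y values: 5, 14 (2 points).
  x = 15: rhs = 3, matching y values: none (0 points).
  x = 16: rhs = 14, matching y values: none (0 points).
  x = 17: rhs = 7, matching y values: 8, 11 (2 points).
  x = 18: rhs = 7, matching y values: 8, 11 (2 points).
Total affine count: 21.
Full point count |E(F_19)| = 21 + 1 = 22.
Hasse bound: |22 − (19+1)| = |2| = 2 ≤ 2√19 ≈ 8.7178 ✓.


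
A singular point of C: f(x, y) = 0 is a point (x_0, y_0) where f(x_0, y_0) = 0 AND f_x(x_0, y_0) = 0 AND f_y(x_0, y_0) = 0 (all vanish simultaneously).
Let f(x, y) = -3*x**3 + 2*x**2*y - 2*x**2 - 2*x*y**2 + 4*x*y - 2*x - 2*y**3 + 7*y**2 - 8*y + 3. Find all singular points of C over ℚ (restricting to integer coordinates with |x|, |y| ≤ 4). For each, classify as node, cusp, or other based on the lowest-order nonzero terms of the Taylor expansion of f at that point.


Singular points: {(0, 1)}; classification: cusp.

Compute partial derivatives:
  f_x = -9*x**2 + 4*x*y - 4*x - 2*y**2 + 4*y - 2.
  f_y = 2*x**2 - 4*x*y + 4*x - 6*y**2 + 14*y - 8.
Scan x_0 ∈ {−4, ..., 4}. For each x_0, f_y(x_0, y) is a polynomial in y; find its integer roots y ∈ {−4, ..., 4}, then test f_x and f at those candidates.
  x = -4: f_y(-4, y) = -6*y**2 + 30*y + 8; no integer root y with |y| ≤ 4.
  x = -3: f_y(-3, y) = -6*y**2 + 26*y - 2; no integer root y with |y| ≤ 4.
  x = -2: f_y(-2, y) = -6*y**2 + 22*y - 8; no integer root y with |y| ≤ 4.
  x = -1: f_y(-1, y) = -6*y**2 + 18*y - 10; no integer root y with |y| ≤ 4.
  x = 0: f_y(0, y) = -6*y**2 + 14*y - 8; vanishes at y ∈ {1}. (0, 1): f_x = 0, f = 0 — SINGULAR.
  x = 1: f_y(1, y) = -6*y**2 + 10*y - 2; no integer root y with |y| ≤ 4.
  x = 2: f_y(2, y) = -6*y**2 + 6*y + 8; no integer root y with |y| ≤ 4.
  x = 3: f_y(3, y) = -6*y**2 + 2*y + 22; no integer root y with |y| ≤ 4.
  x = 4: f_y(4, y) = -6*y**2 - 2*y + 40; no integer root y with |y| ≤ 4.
Only singular point on the grid: (0, 1).
Classify: substitute x = 0 + u, y = 1 + v and expand: f = -3*u**3 + 2*u**2*v - 2*u*v**2 - 2*v**3 + v**2.
No constant or linear terms (consistent with a singular point). Quadratic part: v**2. Cubic part: -3*u**3 + 2*u**2*v - 2*u*v**2 - 2*v**3.
The quadratic part v**2 is a perfect square, so there is a single (double) tangent line v = 0, i.e. y = 1. Restricting the cubic part to that line (v = 0) leaves -3*u**3 ≠ 0, so f is not divisible by v and the branch is v² ≈ 3*u**3 to lowest order — this is a cusp.
Classification: cusp.


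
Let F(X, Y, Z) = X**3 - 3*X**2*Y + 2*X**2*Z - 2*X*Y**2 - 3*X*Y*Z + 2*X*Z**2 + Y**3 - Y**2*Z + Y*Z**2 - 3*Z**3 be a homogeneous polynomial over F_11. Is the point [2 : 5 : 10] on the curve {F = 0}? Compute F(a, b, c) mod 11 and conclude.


F(2,5,10) ≡ 10 (mod 11); P is NOT on the curve.

Evaluate F(2, 5, 10) term-by-term (mod 11).
  X**3 ↦ 1·8·1·1 = 8
  -3*X**2*Y ↦ -3·4·5·1 = -60
  2*X**2*Z ↦ 2·4·1·10 = 80
  -2*X*Y**2 ↦ -2·2·25·1 = -100
  -3*X*Y*Z ↦ -3·2·5·10 = -300
  2*X*Z**2 ↦ 2·2·1·100 = 400
  Y**3 ↦ 1·1·125·1 = 125
  -Y**2*Z ↦ -1·1·25·10 = -250
  Y*Z**2 ↦ 1·1·5·100 = 500
  -3*Z**3 ↦ -3·1·1·1000 = -3000
Sum: F(2, 5, 10) = (8) + (-60) + (80) + (-100) + (-300) + (400) + (125) + (-250) + (500) + (-3000) = -2597.
Reducing mod 11: -2597 ≡ 10 (mod 11).
Since F(a, b, c) ≡ 10 ≠ 0 (mod 11), P does NOT lie on the curve.


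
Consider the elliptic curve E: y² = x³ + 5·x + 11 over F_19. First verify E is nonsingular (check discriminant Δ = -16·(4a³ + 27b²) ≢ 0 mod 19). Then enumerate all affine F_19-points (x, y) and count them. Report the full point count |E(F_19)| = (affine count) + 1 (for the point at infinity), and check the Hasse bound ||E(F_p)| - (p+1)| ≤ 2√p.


Affine points = {(0, 7), (0, 12), (1, 6), (1, 13), (4, 0), (5, 3), (5, 16), (7, 3), (7, 16), (9, 5), (9, 14), (10, 4), (10, 15), (16, 8), (16, 11), (18, 9), (18, 10)}; affine count = 17; |E(F_19)| = 18.

Discriminant check: Δ ∝ 4a³ + 27b² = 4·5³ + 27·11² = 4·125 + 27·121 ≡ 5 (mod 19). Nonzero ⇒ E is nonsingular.
For each x ∈ F_19, compute rhs = x³ + 5·x + 11 mod 19, then count y ∈ F_19 with y² ≡ rhs.
  x = 0: rhs = 11, matching y values: 7, 12 (2 points).
  x = 1: rhs = 17, matching y values: 6, 13 (2 points).
  x = 2: rhs = 10, matching y values: none (0 points).
  x = 3: rhs = 15, matching y values: none (0 points).
  x = 4: rhs = 0, matching y values: 0 (1 points).
  x = 5: rhs = 9, matching y values: 3, 16 (2 points).
  x = 6: rhs = 10, matching y values: none (0 points).
  x = 7: rhs = 9, matching y values: 3, 16 (2 points).
  x = 8: rhs = 12, matching y values: none (0 points).
  x = 9: rhs = 6, matching y values: 5, 14 (2 points).
  x = 10: rhs = 16, matching y values: 4, 15 (2 points).
  x = 11: rhs = 10, matching y values: none (0 points).
  x = 12: rhs = 13, matching y values: none (0 points).
  x = 13: rhs = 12, matching y values: none (0 points).
  x = 14: rhs = 13, matching y values: none (0 points).
  x = 15: rhs = 3, matching y values: none (0 points).
  x = 16: rhs = 7, matching y values: 8, 11 (2 points).
  x = 17: rhs = 12, matching y values: none (0 points).
  x = 18: rhs = 5, matching y values: 9, 10 (2 points).
Total affine count: 17.
Full point count |E(F_19)| = 17 + 1 = 18.
Hasse bound: |18 − (19+1)| = |-2| = 2 ≤ 2√19 ≈ 8.7178 ✓.


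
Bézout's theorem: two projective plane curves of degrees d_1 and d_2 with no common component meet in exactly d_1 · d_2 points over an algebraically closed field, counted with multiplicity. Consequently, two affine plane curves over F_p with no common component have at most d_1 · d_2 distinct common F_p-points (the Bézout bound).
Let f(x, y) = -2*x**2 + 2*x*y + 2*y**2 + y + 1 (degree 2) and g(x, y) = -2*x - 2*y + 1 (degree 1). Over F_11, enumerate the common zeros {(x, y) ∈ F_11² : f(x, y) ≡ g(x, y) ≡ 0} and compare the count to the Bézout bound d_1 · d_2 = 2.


Common zeros: {(3, 3), (7, 10)}; count = 2; Bézout bound = 2.

deg(f) = 2, deg(g) = 1, so Bézout bound = 2.
Scan x ∈ F_11. For each x, list the y ∈ F_11 with f(x, y) ≡ 0 and those with g(x, y) ≡ 0 (mod 11); the common zeros in that column are the intersection.
  x = 0: f ≡ 0 at y ∈ {2, 3}; g ≡ 0 at y ∈ {6}; common: ∅.
  x = 1: f ≡ 0 at y ∈ ∅; g ≡ 0 at y ∈ {5}; common: ∅.
  x = 2: f ≡ 0 at y ∈ {1, 2}; g ≡ 0 at y ∈ {4}; common: ∅.
  x = 3: f ≡ 0 at y ∈ {3, 10}; g ≡ 0 at y ∈ {3}; common: {3}.
  x = 4: f ≡ 0 at y ∈ ∅; g ≡ 0 at y ∈ {2}; common: ∅.
  x = 5: f ≡ 0 at y ∈ ∅; g ≡ 0 at y ∈ {1}; common: ∅.
  x = 6: f ≡ 0 at y ∈ {5}; g ≡ 0 at y ∈ {0}; common: ∅.
  x = 7: f ≡ 0 at y ∈ {10}; g ≡ 0 at y ∈ {10}; common: {10}.
  x = 8: f ≡ 0 at y ∈ ∅; g ≡ 0 at y ∈ {9}; common: ∅.
  x = 9: f ≡ 0 at y ∈ ∅; g ≡ 0 at y ∈ {8}; common: ∅.
  x = 10: f ≡ 0 at y ∈ {1, 5}; g ≡ 0 at y ∈ {7}; common: ∅.
Collecting: common zeros = {(3, 3), (7, 10)}, so the count is 2.
Comparison with the Bézout bound: 2 ≤ 2 = deg(f)·deg(g), as expected for curves with no common component (the bound is attained).


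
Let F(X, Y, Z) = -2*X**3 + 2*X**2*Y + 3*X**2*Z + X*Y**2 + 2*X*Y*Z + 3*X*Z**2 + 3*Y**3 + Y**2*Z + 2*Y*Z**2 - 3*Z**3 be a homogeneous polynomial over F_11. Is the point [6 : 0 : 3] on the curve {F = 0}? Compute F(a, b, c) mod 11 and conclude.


F(6,0,3) ≡ 6 (mod 11); P is NOT on the curve.

Evaluate F(6, 0, 3) term-by-term (mod 11).
  -2*X**3 ↦ -2·216·1·1 = -432
  2*X**2*Y ↦ 2·36·0·1 = 0
  3*X**2*Z ↦ 3·36·1·3 = 324
  X*Y**2 ↦ 1·6·0·1 = 0
  2*X*Y*Z ↦ 2·6·0·3 = 0
  3*X*Z**2 ↦ 3·6·1·9 = 162
  3*Y**3 ↦ 3·1·0·1 = 0
  Y**2*Z ↦ 1·1·0·3 = 0
  2*Y*Z**2 ↦ 2·1·0·9 = 0
  -3*Z**3 ↦ -3·1·1·27 = -81
Sum: F(6, 0, 3) = (-432) + (0) + (324) + (0) + (0) + (162) + (0) + (0) + (0) + (-81) = -27.
Reducing mod 11: -27 ≡ 6 (mod 11).
Since F(a, b, c) ≡ 6 ≠ 0 (mod 11), P does NOT lie on the curve.


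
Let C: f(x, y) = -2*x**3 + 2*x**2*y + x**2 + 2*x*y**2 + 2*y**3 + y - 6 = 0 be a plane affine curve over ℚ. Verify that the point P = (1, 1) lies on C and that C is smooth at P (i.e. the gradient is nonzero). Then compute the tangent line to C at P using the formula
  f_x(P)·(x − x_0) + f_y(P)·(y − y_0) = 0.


Tangent line at P: 2*x + 13*y - 15 = 0.

Step 1: f(1, 1) = 0, so P lies on C.
Step 2: partial derivatives
  f_x(x, y) = -6*x**2 + 4*x*y + 2*x + 2*y**2, f_y(x, y) = 2*x**2 + 4*x*y + 6*y**2 + 1.
  f_x(P) = 2, f_y(P) = 13 (gradient nonzero, so P is smooth).
Step 3: tangent line at P: 2·(x − 1) + 13·(y − 1) = 0.
Expanding: 2*x + 13*y - 15 = 0.


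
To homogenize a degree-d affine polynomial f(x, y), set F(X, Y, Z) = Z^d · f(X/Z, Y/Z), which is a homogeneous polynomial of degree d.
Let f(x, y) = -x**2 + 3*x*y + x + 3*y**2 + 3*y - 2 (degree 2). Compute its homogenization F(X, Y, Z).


F(X, Y, Z) = -X**2 + 3*X*Y + X*Z + 3*Y**2 + 3*Y*Z - 2*Z**2

deg(f) = 2.
Substitute x = X/Z, y = Y/Z into f, then multiply by Z^2.
  monomial -1·x^2·y^0 ↦ -1·X^2·Y^0·Z^0.
  monomial 3·x^1·y^1 ↦ 3·X^1·Y^1·Z^0.
  monomial 1·x^1·y^0 ↦ 1·X^1·Y^0·Z^1.
  monomial 3·x^0·y^2 ↦ 3·X^0·Y^2·Z^0.
  monomial 3·x^0·y^1 ↦ 3·X^0·Y^1·Z^1.
  monomial -2·x^0·y^0 ↦ -2·X^0·Y^0·Z^2.
Collecting: F(X, Y, Z) = -X**2 + 3*X*Y + X*Z + 3*Y**2 + 3*Y*Z - 2*Z**2.


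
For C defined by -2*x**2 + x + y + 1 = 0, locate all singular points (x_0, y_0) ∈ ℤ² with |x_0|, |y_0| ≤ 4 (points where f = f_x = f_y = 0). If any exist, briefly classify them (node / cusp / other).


No singular points in the scanned grid; C is smooth there.

Compute partial derivatives:
  f_x = 1 - 4*x.
  f_y = 1.
f_y = 1 is a nonzero constant, so f_y never vanishes: no point (x, y) can satisfy f = f_x = f_y = 0. In particular no (x, y) ∈ {−4, ..., 4}² is singular; the curve is smooth.


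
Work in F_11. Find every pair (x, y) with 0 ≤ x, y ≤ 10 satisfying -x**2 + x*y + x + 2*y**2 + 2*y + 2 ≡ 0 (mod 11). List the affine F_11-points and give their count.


Affine F_11-points: {(1, 7), (1, 8), (2, 0), (2, 9), (7, 5), (7, 7), (8, 8), (8, 9), (10, 0), (10, 5)}; count = 10.

For each of the 121 pairs (x, y) ∈ F_11², evaluate f(x, y) mod 11. Record the zeros.
  x = 0: [0↦2, 1↦6, 2↦3, 3↦4, 4↦9, 5↦7, 6↦9, 7↦4, 8↦3, 9↦6, 10↦2]  zeros at y ∈ ∅
  x = 1: [0↦2, 1↦7, 2↦5, 3↦7, 4↦2, 5↦1, 6↦4, 7↦0, 8↦0, 9↦4, 10↦1]  zeros at y ∈ {7, 8}
  x = 2: [0↦0, 1↦6, 2↦5, 3↦8, 4↦4, 5↦4, 6↦8, 7↦5, 8↦6, 9↦0, 10↦9]  zeros at y ∈ {0, 9}
  x = 3: [0↦7, 1↦3, 2↦3, 3↦7, 4↦4, 5↦5, 6↦10, 7↦8, 8↦10, 9↦5, 10↦4]  zeros at y ∈ ∅
  x = 4: [0↦1, 1↦9, 2↦10, 3↦4, 4↦2, 5↦4, 6↦10, 7↦9, 8↦1, 9↦8, 10↦8]  zeros at y ∈ ∅
  x = 5: [0↦4, 1↦2, 2↦4, 3↦10, 4↦9, 5↦1, 6↦8, 7↦8, 8↦1, 9↦9, 10↦10]  zeros at y ∈ ∅
  x = 6: [0↦5, 1↦4, 2↦7, 3↦3, 4↦3, 5↦7, 6↦4, 7↦5, 8↦10, 9↦8, 10↦10]  zeros at y ∈ ∅
  x = 7: [0↦4, 1↦4, 2↦8, 3↦5, 4↦6, 5↦0, 6↦9, 7↦0, 8↦6, 9↦5, 10↦8]  zeros at y ∈ {5, 7}
  x = 8: [0↦1, 1↦2, 2↦7, 3↦5, 4↦7, 5↦2, 6↦1, 7↦4, 8↦0, 9↦0, 10↦4]  zeros at y ∈ {8, 9}
  x = 9: [0↦7, 1↦9, 2↦4, 3↦3, 4↦6, 5↦2, 6↦2, 7↦6, 8↦3, 9↦4, 10↦9]  zeros at y ∈ ∅
  x = 10: [0↦0, 1↦3, 2↦10, 3↦10, 4↦3, 5↦0, 6↦1, 7↦6, 8↦4, 9↦6, 10↦1]  zeros at y ∈ {0, 5}
Collecting zeros: affine points = {(1, 7), (1, 8), (2, 0), (2, 9), (7, 5), (7, 7), (8, 8), (8, 9), (10, 0), (10, 5)}.
Total count |C(F_11)_aff| = 10.
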